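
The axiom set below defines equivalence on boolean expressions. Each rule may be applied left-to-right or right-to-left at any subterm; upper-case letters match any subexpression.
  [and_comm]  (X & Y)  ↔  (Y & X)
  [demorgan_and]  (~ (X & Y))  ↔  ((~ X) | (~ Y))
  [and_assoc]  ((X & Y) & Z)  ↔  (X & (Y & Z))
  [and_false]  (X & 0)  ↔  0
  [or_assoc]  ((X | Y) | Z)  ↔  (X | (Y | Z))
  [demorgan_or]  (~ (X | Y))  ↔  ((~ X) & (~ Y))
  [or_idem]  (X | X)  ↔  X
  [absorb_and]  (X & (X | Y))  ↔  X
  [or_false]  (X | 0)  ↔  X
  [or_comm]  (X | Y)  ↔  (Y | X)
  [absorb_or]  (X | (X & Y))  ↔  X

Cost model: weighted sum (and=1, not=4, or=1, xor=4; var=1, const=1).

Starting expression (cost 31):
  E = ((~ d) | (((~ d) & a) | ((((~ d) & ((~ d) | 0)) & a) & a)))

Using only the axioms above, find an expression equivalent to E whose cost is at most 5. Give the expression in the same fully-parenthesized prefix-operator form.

(1) ((~ d) & ((~ d) | 0))  =[absorb_and →]=  (~ d)    ⊢ ((~ d) | (((~ d) & a) | (((~ d) & a) & a)))
(2) (((~ d) & a) | (((~ d) & a) & a))  =[absorb_or →]=  ((~ d) & a)    ⊢ ((~ d) | ((~ d) & a))
(3) ((~ d) | ((~ d) & a))  =[absorb_or →]=  (~ d)    ⊢ cost 5, within 5

(~ d)   [cost 5]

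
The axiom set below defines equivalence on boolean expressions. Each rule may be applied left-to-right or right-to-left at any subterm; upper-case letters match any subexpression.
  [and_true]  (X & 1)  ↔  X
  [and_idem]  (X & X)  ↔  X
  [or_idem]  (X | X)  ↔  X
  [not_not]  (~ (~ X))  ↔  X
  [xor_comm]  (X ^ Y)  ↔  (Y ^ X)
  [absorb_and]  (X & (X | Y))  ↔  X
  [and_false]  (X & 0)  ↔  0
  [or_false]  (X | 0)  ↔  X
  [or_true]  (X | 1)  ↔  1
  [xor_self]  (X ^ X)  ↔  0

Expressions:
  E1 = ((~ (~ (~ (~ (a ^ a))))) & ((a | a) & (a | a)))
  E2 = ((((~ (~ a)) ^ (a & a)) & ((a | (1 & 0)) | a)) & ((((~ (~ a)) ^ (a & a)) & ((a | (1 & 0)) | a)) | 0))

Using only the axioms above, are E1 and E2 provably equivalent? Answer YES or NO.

1. [not_not →] (~ (~ (a ^ a)))  →  (a ^ a);  E1 = ((~ (~ (a ^ a))) & ((a | a) & (a | a)))
2. [and_idem →] ((a | a) & (a | a))  →  (a | a);  E1 = ((~ (~ (a ^ a))) & (a | a))
3. [not_not →] (~ (~ (a ^ a)))  →  (a ^ a);  E1 = ((a ^ a) & (a | a))
4. [and_idem ←] a  →  (a & a);  E1 = ((a ^ (a & a)) & (a | a))
5. [not_not ←] a  →  (~ (~ a));  E1 = (((~ (~ a)) ^ (a & a)) & (a | a))
6. [or_false ←] a  →  (a | 0);  E1 = (((~ (~ a)) ^ (a & a)) & ((a | 0) | a))
7. [and_false ←] 0  →  (1 & 0);  E1 = (((~ (~ a)) ^ (a & a)) & ((a | (1 & 0)) | a))
8. [absorb_and ←] (((~ (~ a)) ^ (a & a)) & ((a | (1 & 0)) | a))  →  ((((~ (~ a)) ^ (a & a)) & ((a | (1 & 0)) | a)) & ((((~ (~ a)) ^ (a & a)) & ((a | (1 & 0)) | a)) | 0));  this is E2

YES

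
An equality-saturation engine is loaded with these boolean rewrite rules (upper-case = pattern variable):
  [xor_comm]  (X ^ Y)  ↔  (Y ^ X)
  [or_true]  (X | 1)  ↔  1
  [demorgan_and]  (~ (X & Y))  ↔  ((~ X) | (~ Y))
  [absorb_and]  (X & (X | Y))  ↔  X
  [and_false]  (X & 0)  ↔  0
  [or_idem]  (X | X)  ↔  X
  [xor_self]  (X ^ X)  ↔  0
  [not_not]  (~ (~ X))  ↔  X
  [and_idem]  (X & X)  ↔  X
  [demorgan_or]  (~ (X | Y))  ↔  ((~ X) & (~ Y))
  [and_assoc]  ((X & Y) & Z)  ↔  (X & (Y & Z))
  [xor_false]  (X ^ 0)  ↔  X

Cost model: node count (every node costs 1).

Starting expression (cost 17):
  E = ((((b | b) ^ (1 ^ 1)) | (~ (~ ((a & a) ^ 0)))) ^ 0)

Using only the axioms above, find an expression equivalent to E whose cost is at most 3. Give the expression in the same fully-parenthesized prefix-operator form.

(b | a)   [cost 3]

step 1: xor_false (→) rewrites ((((b | b) ^ (1 ^ 1)) | (~ (~ ((a & a) ^ 0)))) ^ 0) into (((b | b) ^ (1 ^ 1)) | (~ (~ ((a & a) ^ 0))))
step 2: not_not (→) rewrites (~ (~ ((a & a) ^ 0))) into ((a & a) ^ 0), now (((b | b) ^ (1 ^ 1)) | ((a & a) ^ 0))
step 3: and_idem (→) rewrites (a & a) into a, now (((b | b) ^ (1 ^ 1)) | (a ^ 0))
step 4: xor_false (→) rewrites (a ^ 0) into a, now (((b | b) ^ (1 ^ 1)) | a)
step 5: xor_self (→) rewrites (1 ^ 1) into 0, now (((b | b) ^ 0) | a)
step 6: or_idem (→) rewrites (b | b) into b, now ((b ^ 0) | a)
step 7: xor_false (→) rewrites (b ^ 0) into b, reaching cost 3 (bound 3)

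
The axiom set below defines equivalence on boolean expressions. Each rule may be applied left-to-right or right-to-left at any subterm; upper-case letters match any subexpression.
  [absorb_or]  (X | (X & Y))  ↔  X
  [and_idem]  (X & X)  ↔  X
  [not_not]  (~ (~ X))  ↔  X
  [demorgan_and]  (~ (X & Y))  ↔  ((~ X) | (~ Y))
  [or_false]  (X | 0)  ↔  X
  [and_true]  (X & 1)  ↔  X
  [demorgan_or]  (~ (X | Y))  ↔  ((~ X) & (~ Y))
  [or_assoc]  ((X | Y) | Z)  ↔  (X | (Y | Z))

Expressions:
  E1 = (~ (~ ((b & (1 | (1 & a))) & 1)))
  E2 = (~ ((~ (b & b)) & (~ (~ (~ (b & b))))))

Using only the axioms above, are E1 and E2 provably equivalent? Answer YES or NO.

YES

(1) (1 | (1 & a))  =[absorb_or →]=  1    ⊢ (~ (~ ((b & 1) & 1)))
(2) ((b & 1) & 1)  =[and_true →]=  (b & 1)    ⊢ (~ (~ (b & 1)))
(3) (b & 1)  =[and_true →]=  b    ⊢ (~ (~ b))
(4) b  =[and_idem ←]=  (b & b)    ⊢ (~ (~ (b & b)))
(5) (~ (b & b))  =[and_idem ←]=  ((~ (b & b)) & (~ (b & b)))    ⊢ (~ ((~ (b & b)) & (~ (b & b))))
(6) (~ (b & b))  =[not_not ←]=  (~ (~ (~ (b & b))))    ⊢ E2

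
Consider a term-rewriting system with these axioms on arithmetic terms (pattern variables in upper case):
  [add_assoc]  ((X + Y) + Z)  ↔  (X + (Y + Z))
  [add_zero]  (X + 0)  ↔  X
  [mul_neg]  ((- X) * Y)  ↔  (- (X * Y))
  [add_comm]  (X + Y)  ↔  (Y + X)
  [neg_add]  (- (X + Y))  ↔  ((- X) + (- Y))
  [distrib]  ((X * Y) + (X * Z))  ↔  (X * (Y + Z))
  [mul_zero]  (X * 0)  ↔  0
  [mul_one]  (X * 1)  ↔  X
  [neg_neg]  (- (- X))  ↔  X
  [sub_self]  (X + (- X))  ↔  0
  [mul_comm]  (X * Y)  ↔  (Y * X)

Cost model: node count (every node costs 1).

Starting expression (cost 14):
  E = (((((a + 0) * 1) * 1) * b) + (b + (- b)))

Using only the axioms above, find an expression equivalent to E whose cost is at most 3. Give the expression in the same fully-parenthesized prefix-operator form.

1. [mul_one →] (((a + 0) * 1) * 1)  →  ((a + 0) * 1);  E = ((((a + 0) * 1) * b) + (b + (- b)))
2. [sub_self →] (b + (- b))  →  0;  E = ((((a + 0) * 1) * b) + 0)
3. [mul_one →] ((a + 0) * 1)  →  (a + 0);  E = (((a + 0) * b) + 0)
4. [add_zero →] (a + 0)  →  a;  E = ((a * b) + 0)
5. [add_zero →] ((a * b) + 0)  →  (a * b);  cost 3 ≤ 3, done

(a * b)   [cost 3]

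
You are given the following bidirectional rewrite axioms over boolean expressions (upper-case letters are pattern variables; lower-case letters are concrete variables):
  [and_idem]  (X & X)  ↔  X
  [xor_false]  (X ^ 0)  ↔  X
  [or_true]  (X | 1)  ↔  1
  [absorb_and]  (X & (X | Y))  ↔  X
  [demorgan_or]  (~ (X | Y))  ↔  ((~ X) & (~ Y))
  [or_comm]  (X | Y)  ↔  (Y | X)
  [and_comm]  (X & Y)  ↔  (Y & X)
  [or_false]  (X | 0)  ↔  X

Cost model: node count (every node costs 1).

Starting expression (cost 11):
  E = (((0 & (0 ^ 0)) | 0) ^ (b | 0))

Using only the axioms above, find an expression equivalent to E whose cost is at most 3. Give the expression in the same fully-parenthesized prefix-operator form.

(0 ^ b)   [cost 3]

1. [or_false →] ((0 & (0 ^ 0)) | 0)  →  (0 & (0 ^ 0));  E = ((0 & (0 ^ 0)) ^ (b | 0))
2. [and_comm →] (0 & (0 ^ 0))  →  ((0 ^ 0) & 0);  E = (((0 ^ 0) & 0) ^ (b | 0))
3. [or_false →] (b | 0)  →  b;  E = (((0 ^ 0) & 0) ^ b)
4. [xor_false →] (0 ^ 0)  →  0;  E = ((0 & 0) ^ b)
5. [and_idem →] (0 & 0)  →  0;  cost 3 ≤ 3, done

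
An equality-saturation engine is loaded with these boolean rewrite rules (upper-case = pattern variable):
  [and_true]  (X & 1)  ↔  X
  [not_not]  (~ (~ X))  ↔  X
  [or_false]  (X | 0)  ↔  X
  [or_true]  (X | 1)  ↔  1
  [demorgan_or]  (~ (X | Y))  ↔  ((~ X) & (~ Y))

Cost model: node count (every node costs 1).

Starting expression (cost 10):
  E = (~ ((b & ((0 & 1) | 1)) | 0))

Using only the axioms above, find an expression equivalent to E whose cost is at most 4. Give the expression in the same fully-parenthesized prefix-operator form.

(~ (b | 0))   [cost 4]

1. [and_true →] (0 & 1)  →  0;  E = (~ ((b & (0 | 1)) | 0))
2. [or_true →] (0 | 1)  →  1;  E = (~ ((b & 1) | 0))
3. [and_true →] (b & 1)  →  b;  cost 4 ≤ 4, done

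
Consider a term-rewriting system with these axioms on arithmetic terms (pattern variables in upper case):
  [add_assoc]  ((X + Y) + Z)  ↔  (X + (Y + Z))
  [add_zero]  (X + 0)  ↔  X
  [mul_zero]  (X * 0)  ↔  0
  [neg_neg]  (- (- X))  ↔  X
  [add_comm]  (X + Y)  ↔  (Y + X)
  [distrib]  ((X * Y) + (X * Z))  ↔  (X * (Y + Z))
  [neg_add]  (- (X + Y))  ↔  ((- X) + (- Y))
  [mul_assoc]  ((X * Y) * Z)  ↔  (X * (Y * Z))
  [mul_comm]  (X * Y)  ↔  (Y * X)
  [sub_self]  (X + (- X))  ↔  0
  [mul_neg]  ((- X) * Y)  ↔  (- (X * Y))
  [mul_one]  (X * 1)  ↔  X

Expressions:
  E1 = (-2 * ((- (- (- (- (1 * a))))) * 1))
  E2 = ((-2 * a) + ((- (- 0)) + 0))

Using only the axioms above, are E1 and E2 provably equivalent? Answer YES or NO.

YES

(1) (- (- (- (- (1 * a)))))  =[neg_neg →]=  (- (- (1 * a)))    ⊢ (-2 * ((- (- (1 * a))) * 1))
(2) (- (- (1 * a)))  =[neg_neg →]=  (1 * a)    ⊢ (-2 * ((1 * a) * 1))
(3) (1 * a)  =[mul_comm →]=  (a * 1)    ⊢ (-2 * ((a * 1) * 1))
(4) ((a * 1) * 1)  =[mul_one →]=  (a * 1)    ⊢ (-2 * (a * 1))
(5) (a * 1)  =[mul_one →]=  a    ⊢ (-2 * a)
(6) (-2 * a)  =[add_zero ←]=  ((-2 * a) + 0)
(7) 0  =[neg_neg ←]=  (- (- 0))    ⊢ ((-2 * a) + (- (- 0)))
(8) (- (- 0))  =[add_zero ←]=  ((- (- 0)) + 0)    ⊢ E2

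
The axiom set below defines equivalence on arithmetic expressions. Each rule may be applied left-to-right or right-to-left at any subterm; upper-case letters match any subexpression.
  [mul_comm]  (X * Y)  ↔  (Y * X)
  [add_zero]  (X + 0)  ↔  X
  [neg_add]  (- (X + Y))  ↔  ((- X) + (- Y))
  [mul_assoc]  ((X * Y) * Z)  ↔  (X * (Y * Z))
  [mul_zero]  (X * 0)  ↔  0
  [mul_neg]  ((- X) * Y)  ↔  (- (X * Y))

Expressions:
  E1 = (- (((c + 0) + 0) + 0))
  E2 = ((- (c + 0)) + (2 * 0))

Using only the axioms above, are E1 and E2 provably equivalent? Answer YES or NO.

YES

(1) (c + 0)  =[add_zero →]=  c    ⊢ (- ((c + 0) + 0))
(2) (c + 0)  =[add_zero →]=  c    ⊢ (- (c + 0))
(3) (c + 0)  =[add_zero →]=  c    ⊢ (- c)
(4) (- c)  =[add_zero ←]=  ((- c) + 0)
(5) c  =[add_zero ←]=  (c + 0)    ⊢ ((- (c + 0)) + 0)
(6) 0  =[mul_zero ←]=  (2 * 0)    ⊢ E2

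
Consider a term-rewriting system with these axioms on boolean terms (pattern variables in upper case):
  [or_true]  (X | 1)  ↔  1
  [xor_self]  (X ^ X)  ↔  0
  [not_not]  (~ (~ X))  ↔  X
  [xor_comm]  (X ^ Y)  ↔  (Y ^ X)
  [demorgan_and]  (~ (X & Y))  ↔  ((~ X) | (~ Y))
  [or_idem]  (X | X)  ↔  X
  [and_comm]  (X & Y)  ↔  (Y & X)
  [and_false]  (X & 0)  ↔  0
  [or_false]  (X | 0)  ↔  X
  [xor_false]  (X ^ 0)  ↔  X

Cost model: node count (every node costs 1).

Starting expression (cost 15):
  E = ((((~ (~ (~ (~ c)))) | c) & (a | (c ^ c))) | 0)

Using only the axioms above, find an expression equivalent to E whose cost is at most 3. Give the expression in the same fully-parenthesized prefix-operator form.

(c & a)   [cost 3]

(1) (~ (~ (~ (~ c))))  =[not_not →]=  (~ (~ c))    ⊢ ((((~ (~ c)) | c) & (a | (c ^ c))) | 0)
(2) (c ^ c)  =[xor_self →]=  0    ⊢ ((((~ (~ c)) | c) & (a | 0)) | 0)
(3) (a | 0)  =[or_false →]=  a    ⊢ ((((~ (~ c)) | c) & a) | 0)
(4) (~ (~ c))  =[not_not →]=  c    ⊢ (((c | c) & a) | 0)
(5) (((c | c) & a) | 0)  =[or_false →]=  ((c | c) & a)
(6) (c | c)  =[or_idem →]=  c    ⊢ cost 3, within 3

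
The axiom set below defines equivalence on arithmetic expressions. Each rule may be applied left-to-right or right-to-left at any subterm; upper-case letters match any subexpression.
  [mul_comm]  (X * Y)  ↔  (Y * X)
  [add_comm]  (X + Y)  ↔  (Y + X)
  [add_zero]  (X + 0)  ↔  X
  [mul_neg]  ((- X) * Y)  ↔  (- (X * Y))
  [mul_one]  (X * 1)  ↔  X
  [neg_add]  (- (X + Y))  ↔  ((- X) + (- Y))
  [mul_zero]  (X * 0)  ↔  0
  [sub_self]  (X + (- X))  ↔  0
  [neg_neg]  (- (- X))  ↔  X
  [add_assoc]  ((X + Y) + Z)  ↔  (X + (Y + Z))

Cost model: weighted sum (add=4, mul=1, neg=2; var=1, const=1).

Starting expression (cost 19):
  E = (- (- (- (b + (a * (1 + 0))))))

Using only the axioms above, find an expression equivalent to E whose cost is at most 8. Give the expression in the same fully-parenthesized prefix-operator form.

(- (b + a))   [cost 8]

1. [add_zero →] (1 + 0)  →  1;  E = (- (- (- (b + (a * 1)))))
2. [neg_neg →] (- (- (b + (a * 1))))  →  (b + (a * 1));  E = (- (b + (a * 1)))
3. [mul_one →] (a * 1)  →  a;  cost 8 ≤ 8, done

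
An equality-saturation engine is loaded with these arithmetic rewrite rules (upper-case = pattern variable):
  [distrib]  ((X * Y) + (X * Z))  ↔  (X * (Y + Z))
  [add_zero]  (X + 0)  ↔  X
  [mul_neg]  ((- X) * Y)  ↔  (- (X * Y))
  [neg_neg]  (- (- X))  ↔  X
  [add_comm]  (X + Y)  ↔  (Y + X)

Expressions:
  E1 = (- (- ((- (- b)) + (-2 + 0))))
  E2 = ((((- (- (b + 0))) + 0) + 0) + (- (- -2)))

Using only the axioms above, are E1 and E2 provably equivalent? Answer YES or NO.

(1) (- (- ((- (- b)) + (-2 + 0))))  =[neg_neg →]=  ((- (- b)) + (-2 + 0))
(2) (-2 + 0)  =[add_zero →]=  -2    ⊢ ((- (- b)) + -2)
(3) (- (- b))  =[neg_neg →]=  b    ⊢ (b + -2)
(4) b  =[add_zero ←]=  (b + 0)    ⊢ ((b + 0) + -2)
(5) b  =[add_zero ←]=  (b + 0)    ⊢ (((b + 0) + 0) + -2)
(6) -2  =[neg_neg ←]=  (- (- -2))    ⊢ (((b + 0) + 0) + (- (- -2)))
(7) b  =[add_zero ←]=  (b + 0)    ⊢ ((((b + 0) + 0) + 0) + (- (- -2)))
(8) (b + 0)  =[neg_neg ←]=  (- (- (b + 0)))    ⊢ E2

YES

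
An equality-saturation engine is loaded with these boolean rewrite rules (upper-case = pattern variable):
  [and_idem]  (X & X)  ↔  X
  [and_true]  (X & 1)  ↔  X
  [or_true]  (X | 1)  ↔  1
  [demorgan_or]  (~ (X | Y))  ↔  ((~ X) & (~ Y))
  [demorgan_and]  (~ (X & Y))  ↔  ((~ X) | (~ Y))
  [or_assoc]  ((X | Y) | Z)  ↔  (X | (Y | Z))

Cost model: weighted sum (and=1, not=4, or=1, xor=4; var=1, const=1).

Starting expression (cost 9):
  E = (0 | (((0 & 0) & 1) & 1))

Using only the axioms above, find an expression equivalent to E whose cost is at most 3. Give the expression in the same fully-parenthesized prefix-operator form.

1. [and_true →] ((0 & 0) & 1)  →  (0 & 0);  E = (0 | ((0 & 0) & 1))
2. [and_true →] ((0 & 0) & 1)  →  (0 & 0);  E = (0 | (0 & 0))
3. [and_idem →] (0 & 0)  →  0;  cost 3 ≤ 3, done

(0 | 0)   [cost 3]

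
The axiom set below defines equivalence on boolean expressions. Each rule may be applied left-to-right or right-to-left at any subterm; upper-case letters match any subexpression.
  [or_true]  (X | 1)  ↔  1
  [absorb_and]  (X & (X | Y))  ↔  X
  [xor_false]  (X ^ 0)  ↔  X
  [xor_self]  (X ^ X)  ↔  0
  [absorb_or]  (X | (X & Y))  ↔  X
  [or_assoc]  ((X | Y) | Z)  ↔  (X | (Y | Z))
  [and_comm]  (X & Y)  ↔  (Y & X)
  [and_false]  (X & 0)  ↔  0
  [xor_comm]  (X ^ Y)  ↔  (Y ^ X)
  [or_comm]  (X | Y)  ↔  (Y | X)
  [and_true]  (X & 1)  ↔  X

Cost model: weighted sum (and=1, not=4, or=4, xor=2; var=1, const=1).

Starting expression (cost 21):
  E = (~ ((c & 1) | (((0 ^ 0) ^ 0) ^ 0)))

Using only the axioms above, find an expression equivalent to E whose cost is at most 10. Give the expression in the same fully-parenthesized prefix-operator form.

step 1: xor_false (→) rewrites ((0 ^ 0) ^ 0) into (0 ^ 0), now (~ ((c & 1) | ((0 ^ 0) ^ 0)))
step 2: xor_false (→) rewrites (0 ^ 0) into 0, now (~ ((c & 1) | (0 ^ 0)))
step 3: and_true (→) rewrites (c & 1) into c, now (~ (c | (0 ^ 0)))
step 4: xor_false (→) rewrites (0 ^ 0) into 0, reaching cost 10 (bound 10)

(~ (c | 0))   [cost 10]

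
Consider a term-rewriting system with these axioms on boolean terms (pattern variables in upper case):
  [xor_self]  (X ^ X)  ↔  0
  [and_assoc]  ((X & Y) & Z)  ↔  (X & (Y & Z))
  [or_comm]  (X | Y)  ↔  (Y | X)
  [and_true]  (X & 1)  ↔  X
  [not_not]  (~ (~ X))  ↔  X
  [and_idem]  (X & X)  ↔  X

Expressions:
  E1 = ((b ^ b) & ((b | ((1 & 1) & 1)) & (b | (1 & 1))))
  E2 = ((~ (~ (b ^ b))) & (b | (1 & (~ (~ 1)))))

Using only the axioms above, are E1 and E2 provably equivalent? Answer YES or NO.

YES

(1) ((1 & 1) & 1)  =[and_true →]=  (1 & 1)    ⊢ ((b ^ b) & ((b | (1 & 1)) & (b | (1 & 1))))
(2) ((b | (1 & 1)) & (b | (1 & 1)))  =[and_idem →]=  (b | (1 & 1))    ⊢ ((b ^ b) & (b | (1 & 1)))
(3) 1  =[not_not ←]=  (~ (~ 1))    ⊢ ((b ^ b) & (b | (1 & (~ (~ 1)))))
(4) (b ^ b)  =[not_not ←]=  (~ (~ (b ^ b)))    ⊢ E2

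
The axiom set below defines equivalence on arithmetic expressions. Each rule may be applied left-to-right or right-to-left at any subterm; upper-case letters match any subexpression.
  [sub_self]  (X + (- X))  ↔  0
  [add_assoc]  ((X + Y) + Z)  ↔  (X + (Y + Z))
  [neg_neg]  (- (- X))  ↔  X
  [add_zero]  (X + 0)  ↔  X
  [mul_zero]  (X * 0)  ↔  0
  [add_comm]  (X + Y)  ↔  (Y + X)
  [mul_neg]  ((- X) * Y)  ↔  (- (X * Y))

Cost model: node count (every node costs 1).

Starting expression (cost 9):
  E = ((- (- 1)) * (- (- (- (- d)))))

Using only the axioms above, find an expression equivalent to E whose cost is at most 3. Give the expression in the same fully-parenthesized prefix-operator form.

(1 * d)   [cost 3]

step 1: neg_neg (→) rewrites (- (- d)) into d, now ((- (- 1)) * (- (- d)))
step 2: neg_neg (→) rewrites (- (- d)) into d, now ((- (- 1)) * d)
step 3: neg_neg (→) rewrites (- (- 1)) into 1, reaching cost 3 (bound 3)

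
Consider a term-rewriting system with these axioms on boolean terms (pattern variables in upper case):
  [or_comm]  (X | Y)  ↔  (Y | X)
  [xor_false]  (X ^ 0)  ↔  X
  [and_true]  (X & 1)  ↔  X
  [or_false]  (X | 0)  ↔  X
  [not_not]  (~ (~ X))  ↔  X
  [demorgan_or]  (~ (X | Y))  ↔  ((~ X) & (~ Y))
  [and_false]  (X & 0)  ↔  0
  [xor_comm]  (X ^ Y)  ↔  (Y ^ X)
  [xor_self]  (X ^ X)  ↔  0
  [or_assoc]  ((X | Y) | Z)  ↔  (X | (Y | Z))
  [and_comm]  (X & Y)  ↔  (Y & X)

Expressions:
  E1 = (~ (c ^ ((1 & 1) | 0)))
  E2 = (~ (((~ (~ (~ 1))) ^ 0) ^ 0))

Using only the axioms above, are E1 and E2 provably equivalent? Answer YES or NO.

NO

The axioms are sound identities: if E1 ↔* E2 then E1 and E2 evaluate identically under any assignment.
Under c=0: E1 evaluates to 0, E2 to 1. Distinct ⇒ no rewrite sequence connects them.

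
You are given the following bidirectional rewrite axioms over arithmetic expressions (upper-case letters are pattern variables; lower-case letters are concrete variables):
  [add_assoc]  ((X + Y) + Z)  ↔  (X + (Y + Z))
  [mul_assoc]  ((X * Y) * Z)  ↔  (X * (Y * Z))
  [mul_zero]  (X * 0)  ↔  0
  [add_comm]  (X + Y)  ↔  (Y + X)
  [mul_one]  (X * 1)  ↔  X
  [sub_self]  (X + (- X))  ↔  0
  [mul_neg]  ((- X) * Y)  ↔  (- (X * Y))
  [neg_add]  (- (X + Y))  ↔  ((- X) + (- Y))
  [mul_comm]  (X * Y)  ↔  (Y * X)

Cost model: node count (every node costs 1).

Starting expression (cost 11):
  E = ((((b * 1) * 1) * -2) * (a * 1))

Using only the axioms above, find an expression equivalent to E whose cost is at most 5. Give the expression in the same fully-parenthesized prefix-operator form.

((b * -2) * a)   [cost 5]

step 1: mul_one (→) rewrites (b * 1) into b, now (((b * 1) * -2) * (a * 1))
step 2: mul_one (→) rewrites (a * 1) into a, now (((b * 1) * -2) * a)
step 3: mul_one (→) rewrites (b * 1) into b, reaching cost 5 (bound 5)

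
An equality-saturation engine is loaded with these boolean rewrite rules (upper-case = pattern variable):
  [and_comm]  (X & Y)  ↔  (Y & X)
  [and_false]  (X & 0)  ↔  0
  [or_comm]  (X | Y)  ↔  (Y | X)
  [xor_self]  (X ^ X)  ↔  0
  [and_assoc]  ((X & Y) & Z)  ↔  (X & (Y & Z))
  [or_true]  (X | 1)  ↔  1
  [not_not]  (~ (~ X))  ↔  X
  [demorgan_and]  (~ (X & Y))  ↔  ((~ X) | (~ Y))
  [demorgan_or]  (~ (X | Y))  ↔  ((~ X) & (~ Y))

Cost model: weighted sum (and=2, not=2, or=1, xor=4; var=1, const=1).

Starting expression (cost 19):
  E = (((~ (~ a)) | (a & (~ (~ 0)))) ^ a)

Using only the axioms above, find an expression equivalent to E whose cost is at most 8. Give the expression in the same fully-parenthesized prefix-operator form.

((a | 0) ^ a)   [cost 8]

step 1: not_not (→) rewrites (~ (~ 0)) into 0, now (((~ (~ a)) | (a & 0)) ^ a)
step 2: not_not (→) rewrites (~ (~ a)) into a, now ((a | (a & 0)) ^ a)
step 3: and_false (→) rewrites (a & 0) into 0, reaching cost 8 (bound 8)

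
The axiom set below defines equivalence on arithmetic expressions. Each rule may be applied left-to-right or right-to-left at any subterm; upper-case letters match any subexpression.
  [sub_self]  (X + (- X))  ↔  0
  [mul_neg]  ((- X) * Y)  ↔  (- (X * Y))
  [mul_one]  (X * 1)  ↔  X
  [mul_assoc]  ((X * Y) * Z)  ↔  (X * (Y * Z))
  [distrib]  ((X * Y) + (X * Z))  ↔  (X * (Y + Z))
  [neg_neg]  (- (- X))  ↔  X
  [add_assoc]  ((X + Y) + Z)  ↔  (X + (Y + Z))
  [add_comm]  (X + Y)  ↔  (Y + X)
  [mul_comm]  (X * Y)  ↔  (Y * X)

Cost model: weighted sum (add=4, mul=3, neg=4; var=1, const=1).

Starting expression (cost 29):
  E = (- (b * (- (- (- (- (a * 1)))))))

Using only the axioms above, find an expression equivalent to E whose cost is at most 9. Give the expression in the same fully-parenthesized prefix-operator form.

(- (b * a))   [cost 9]

1. [neg_neg →] (- (- (- (a * 1))))  →  (- (a * 1));  E = (- (b * (- (- (a * 1)))))
2. [mul_one →] (a * 1)  →  a;  E = (- (b * (- (- a))))
3. [neg_neg →] (- (- a))  →  a;  cost 9 ≤ 9, done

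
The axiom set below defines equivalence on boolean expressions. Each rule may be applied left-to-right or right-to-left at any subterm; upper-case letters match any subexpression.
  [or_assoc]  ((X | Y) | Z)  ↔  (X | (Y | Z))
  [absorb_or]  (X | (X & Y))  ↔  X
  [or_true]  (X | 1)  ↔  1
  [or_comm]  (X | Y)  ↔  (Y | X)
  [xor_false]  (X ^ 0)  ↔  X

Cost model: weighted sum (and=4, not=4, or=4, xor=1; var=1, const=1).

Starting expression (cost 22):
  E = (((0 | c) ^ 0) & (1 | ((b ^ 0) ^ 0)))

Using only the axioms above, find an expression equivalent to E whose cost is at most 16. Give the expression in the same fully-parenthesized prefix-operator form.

1. [xor_false →] ((0 | c) ^ 0)  →  (0 | c);  E = ((0 | c) & (1 | ((b ^ 0) ^ 0)))
2. [xor_false →] ((b ^ 0) ^ 0)  →  (b ^ 0);  E = ((0 | c) & (1 | (b ^ 0)))
3. [xor_false →] (b ^ 0)  →  b;  cost 16 ≤ 16, done

((0 | c) & (1 | b))   [cost 16]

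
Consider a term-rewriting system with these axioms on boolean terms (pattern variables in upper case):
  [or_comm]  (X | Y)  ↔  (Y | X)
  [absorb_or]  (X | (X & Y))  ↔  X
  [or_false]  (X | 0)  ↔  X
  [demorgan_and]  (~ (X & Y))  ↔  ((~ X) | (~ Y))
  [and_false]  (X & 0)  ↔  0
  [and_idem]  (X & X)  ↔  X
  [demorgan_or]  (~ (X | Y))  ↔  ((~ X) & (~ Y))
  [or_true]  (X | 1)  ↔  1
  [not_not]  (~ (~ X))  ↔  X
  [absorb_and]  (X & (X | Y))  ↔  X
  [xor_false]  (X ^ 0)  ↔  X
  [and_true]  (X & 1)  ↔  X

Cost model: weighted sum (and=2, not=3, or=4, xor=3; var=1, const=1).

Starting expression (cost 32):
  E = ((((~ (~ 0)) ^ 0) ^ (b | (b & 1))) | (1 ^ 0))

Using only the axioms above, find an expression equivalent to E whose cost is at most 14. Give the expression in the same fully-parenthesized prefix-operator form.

((0 ^ b) | (1 ^ 0))   [cost 14]

step 1: absorb_or (→) rewrites (b | (b & 1)) into b, now ((((~ (~ 0)) ^ 0) ^ b) | (1 ^ 0))
step 2: not_not (→) rewrites (~ (~ 0)) into 0, now (((0 ^ 0) ^ b) | (1 ^ 0))
step 3: xor_false (→) rewrites (0 ^ 0) into 0, reaching cost 14 (bound 14)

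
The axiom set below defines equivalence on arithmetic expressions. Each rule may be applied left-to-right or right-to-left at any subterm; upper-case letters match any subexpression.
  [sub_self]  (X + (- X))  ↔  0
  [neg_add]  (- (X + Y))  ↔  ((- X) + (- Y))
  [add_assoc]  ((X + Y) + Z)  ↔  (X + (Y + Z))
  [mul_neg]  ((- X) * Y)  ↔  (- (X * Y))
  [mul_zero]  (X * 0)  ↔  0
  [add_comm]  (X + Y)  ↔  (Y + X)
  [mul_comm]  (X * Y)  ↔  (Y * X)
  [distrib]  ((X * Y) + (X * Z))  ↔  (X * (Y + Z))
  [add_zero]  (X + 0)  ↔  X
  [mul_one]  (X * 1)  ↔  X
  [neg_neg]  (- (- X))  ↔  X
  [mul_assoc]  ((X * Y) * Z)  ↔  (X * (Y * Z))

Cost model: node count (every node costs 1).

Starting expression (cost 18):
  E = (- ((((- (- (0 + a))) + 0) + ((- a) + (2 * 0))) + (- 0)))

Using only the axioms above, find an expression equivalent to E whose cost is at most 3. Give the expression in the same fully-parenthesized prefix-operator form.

(- (- 0))   [cost 3]

step 1: neg_neg (→) rewrites (- (- (0 + a))) into (0 + a), now (- ((((0 + a) + 0) + ((- a) + (2 * 0))) + (- 0)))
step 2: mul_zero (→) rewrites (2 * 0) into 0, now (- ((((0 + a) + 0) + ((- a) + 0)) + (- 0)))
step 3: add_comm (→) rewrites (0 + a) into (a + 0), now (- ((((a + 0) + 0) + ((- a) + 0)) + (- 0)))
step 4: add_comm (→) rewrites ((((a + 0) + 0) + ((- a) + 0)) + (- 0)) into ((- 0) + (((a + 0) + 0) + ((- a) + 0))), now (- ((- 0) + (((a + 0) + 0) + ((- a) + 0))))
step 5: add_zero (→) rewrites (a + 0) into a, now (- ((- 0) + ((a + 0) + ((- a) + 0))))
step 6: add_zero (→) rewrites (a + 0) into a, now (- ((- 0) + (a + ((- a) + 0))))
step 7: add_zero (→) rewrites ((- a) + 0) into (- a), now (- ((- 0) + (a + (- a))))
step 8: sub_self (→) rewrites (a + (- a)) into 0, now (- ((- 0) + 0))
step 9: add_zero (→) rewrites ((- 0) + 0) into (- 0), reaching cost 3 (bound 3)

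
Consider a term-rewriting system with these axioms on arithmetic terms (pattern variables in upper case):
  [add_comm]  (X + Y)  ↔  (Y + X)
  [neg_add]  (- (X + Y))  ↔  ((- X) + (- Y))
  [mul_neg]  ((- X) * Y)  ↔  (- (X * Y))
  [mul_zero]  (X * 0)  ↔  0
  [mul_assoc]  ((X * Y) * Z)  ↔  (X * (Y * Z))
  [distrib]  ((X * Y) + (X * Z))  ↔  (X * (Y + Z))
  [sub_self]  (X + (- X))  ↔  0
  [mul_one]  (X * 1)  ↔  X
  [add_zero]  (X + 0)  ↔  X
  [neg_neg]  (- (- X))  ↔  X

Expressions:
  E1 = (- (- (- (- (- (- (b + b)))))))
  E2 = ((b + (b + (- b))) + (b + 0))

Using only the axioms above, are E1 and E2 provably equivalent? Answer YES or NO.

YES

(1) (- (- (- (b + b))))  =[neg_neg →]=  (- (b + b))    ⊢ (- (- (- (- (b + b)))))
(2) (- (- (- (b + b))))  =[neg_neg →]=  (- (b + b))    ⊢ (- (- (b + b)))
(3) (- (- (b + b)))  =[neg_neg →]=  (b + b)
(4) b  =[add_zero ←]=  (b + 0)    ⊢ ((b + 0) + b)
(5) 0  =[sub_self ←]=  (b + (- b))    ⊢ ((b + (b + (- b))) + b)
(6) b  =[add_zero ←]=  (b + 0)    ⊢ E2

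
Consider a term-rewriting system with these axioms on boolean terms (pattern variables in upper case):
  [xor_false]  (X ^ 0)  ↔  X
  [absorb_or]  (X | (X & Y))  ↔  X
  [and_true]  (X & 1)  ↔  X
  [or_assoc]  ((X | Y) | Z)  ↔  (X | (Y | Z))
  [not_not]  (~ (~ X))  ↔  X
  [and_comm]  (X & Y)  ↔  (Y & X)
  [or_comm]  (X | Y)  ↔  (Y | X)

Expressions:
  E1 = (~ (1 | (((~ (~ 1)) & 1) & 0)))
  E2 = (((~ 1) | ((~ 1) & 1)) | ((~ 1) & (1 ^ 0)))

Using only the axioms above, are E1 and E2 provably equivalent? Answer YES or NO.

step 1: not_not (→) rewrites (~ (~ 1)) into 1, now (~ (1 | ((1 & 1) & 0)))
step 2: and_true (→) rewrites (1 & 1) into 1, now (~ (1 | (1 & 0)))
step 3: absorb_or (→) rewrites (1 | (1 & 0)) into 1, now (~ 1)
step 4: absorb_or (←) rewrites (~ 1) into ((~ 1) | ((~ 1) & 1))
step 5: xor_false (←) rewrites 1 into (1 ^ 0), now ((~ 1) | ((~ 1) & (1 ^ 0)))
step 6: absorb_or (←) rewrites (~ 1) into ((~ 1) | ((~ 1) & 1)), which is E2

YES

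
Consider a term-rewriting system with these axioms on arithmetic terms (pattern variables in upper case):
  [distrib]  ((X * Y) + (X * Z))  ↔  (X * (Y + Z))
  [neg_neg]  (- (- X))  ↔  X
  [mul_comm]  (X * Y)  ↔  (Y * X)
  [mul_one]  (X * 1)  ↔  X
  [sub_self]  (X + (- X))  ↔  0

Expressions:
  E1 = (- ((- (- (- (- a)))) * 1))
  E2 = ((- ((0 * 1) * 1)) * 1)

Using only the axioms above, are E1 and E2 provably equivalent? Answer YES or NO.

NO

The axioms are sound identities: if E1 ↔* E2 then E1 and E2 evaluate identically under any assignment.
Under a=1: E1 evaluates to -1, E2 to 0. Distinct ⇒ no rewrite sequence connects them.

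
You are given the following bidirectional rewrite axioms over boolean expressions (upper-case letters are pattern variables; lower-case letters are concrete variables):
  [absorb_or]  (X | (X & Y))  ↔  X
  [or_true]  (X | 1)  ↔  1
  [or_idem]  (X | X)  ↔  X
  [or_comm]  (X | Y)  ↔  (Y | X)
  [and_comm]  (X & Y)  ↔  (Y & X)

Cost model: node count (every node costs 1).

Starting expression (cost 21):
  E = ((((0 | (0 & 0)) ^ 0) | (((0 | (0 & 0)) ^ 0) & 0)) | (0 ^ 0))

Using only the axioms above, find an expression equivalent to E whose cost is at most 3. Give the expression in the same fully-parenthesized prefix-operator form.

(0 ^ 0)   [cost 3]

1. [absorb_or →] (((0 | (0 & 0)) ^ 0) | (((0 | (0 & 0)) ^ 0) & 0))  →  ((0 | (0 & 0)) ^ 0);  E = (((0 | (0 & 0)) ^ 0) | (0 ^ 0))
2. [absorb_or →] (0 | (0 & 0))  →  0;  E = ((0 ^ 0) | (0 ^ 0))
3. [or_idem →] ((0 ^ 0) | (0 ^ 0))  →  (0 ^ 0);  cost 3 ≤ 3, done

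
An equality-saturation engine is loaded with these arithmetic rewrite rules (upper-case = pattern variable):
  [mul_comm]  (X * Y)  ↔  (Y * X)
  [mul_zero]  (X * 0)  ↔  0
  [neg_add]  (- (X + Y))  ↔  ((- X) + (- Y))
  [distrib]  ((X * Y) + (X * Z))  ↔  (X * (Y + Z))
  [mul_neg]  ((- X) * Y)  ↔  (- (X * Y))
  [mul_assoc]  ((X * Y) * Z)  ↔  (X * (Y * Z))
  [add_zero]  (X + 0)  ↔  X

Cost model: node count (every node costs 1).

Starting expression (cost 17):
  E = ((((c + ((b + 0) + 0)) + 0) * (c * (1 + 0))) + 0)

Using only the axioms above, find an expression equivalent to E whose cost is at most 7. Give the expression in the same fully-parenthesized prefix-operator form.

((c + b) * (c * 1))   [cost 7]

(1) ((c + ((b + 0) + 0)) + 0)  =[add_zero →]=  (c + ((b + 0) + 0))    ⊢ (((c + ((b + 0) + 0)) * (c * (1 + 0))) + 0)
(2) (1 + 0)  =[add_zero →]=  1    ⊢ (((c + ((b + 0) + 0)) * (c * 1)) + 0)
(3) (b + 0)  =[add_zero →]=  b    ⊢ (((c + (b + 0)) * (c * 1)) + 0)
(4) (((c + (b + 0)) * (c * 1)) + 0)  =[add_zero →]=  ((c + (b + 0)) * (c * 1))
(5) (b + 0)  =[add_zero →]=  b    ⊢ cost 7, within 7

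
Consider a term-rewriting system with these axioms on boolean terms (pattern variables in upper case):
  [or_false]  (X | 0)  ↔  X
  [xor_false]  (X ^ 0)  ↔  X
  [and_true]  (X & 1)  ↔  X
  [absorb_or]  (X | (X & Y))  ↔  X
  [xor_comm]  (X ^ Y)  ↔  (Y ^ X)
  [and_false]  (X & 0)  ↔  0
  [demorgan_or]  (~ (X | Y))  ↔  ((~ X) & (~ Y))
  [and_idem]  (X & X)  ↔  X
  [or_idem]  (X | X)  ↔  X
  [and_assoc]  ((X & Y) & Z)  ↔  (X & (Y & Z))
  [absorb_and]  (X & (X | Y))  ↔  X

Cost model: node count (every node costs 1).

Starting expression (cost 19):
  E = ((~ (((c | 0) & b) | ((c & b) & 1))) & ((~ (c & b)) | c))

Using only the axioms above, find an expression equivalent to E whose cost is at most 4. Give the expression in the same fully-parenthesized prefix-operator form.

(~ (c & b))   [cost 4]

1. [or_false →] (c | 0)  →  c;  E = ((~ ((c & b) | ((c & b) & 1))) & ((~ (c & b)) | c))
2. [absorb_or →] ((c & b) | ((c & b) & 1))  →  (c & b);  E = ((~ (c & b)) & ((~ (c & b)) | c))
3. [absorb_and →] ((~ (c & b)) & ((~ (c & b)) | c))  →  (~ (c & b));  cost 4 ≤ 4, done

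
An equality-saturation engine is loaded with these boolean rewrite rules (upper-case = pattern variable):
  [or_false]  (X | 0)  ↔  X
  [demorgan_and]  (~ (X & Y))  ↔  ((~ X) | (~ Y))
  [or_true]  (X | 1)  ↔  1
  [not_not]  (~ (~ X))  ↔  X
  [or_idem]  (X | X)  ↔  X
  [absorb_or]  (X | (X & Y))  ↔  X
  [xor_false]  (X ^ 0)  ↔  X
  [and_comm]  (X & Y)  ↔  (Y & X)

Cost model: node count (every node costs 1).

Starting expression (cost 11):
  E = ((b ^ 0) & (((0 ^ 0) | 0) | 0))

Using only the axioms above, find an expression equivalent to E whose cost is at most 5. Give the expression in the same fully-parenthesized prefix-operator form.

1. [xor_false →] (0 ^ 0)  →  0;  E = ((b ^ 0) & ((0 | 0) | 0))
2. [or_idem →] (0 | 0)  →  0;  E = ((b ^ 0) & (0 | 0))
3. [xor_false →] (b ^ 0)  →  b;  cost 5 ≤ 5, done

(b & (0 | 0))   [cost 5]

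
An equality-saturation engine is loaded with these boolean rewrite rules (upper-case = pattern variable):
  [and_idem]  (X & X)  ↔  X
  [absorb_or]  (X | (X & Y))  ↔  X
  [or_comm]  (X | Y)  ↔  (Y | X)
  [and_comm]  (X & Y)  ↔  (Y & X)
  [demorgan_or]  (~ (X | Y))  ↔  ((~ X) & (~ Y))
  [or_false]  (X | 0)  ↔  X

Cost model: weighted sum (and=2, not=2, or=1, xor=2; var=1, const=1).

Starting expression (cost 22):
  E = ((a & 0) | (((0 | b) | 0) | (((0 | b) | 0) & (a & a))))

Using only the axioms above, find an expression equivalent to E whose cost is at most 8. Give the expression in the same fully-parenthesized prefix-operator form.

((a & 0) | (0 | b))   [cost 8]

1. [and_idem →] (a & a)  →  a;  E = ((a & 0) | (((0 | b) | 0) | (((0 | b) | 0) & a)))
2. [absorb_or →] (((0 | b) | 0) | (((0 | b) | 0) & a))  →  ((0 | b) | 0);  E = ((a & 0) | ((0 | b) | 0))
3. [or_false →] ((0 | b) | 0)  →  (0 | b);  cost 8 ≤ 8, done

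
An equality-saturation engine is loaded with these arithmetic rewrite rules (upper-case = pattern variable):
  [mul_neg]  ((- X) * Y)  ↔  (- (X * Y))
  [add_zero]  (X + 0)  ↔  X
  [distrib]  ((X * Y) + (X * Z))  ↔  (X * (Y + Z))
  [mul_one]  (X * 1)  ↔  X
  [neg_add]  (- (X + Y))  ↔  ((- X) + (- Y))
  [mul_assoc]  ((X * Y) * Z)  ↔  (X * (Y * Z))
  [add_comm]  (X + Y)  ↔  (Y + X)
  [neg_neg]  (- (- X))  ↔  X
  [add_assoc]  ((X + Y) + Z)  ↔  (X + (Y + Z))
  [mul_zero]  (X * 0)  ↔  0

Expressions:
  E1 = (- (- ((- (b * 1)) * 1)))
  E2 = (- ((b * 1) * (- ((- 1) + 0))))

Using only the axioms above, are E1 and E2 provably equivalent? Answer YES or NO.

1. [neg_neg →] (- (- ((- (b * 1)) * 1)))  →  ((- (b * 1)) * 1)
2. [mul_one →] ((- (b * 1)) * 1)  →  (- (b * 1))
3. [neg_neg ←] 1  →  (- (- 1));  E1 = (- (b * (- (- 1))))
4. [mul_one ←] b  →  (b * 1);  E1 = (- ((b * 1) * (- (- 1))))
5. [add_zero ←] (- 1)  →  ((- 1) + 0);  this is E2

YES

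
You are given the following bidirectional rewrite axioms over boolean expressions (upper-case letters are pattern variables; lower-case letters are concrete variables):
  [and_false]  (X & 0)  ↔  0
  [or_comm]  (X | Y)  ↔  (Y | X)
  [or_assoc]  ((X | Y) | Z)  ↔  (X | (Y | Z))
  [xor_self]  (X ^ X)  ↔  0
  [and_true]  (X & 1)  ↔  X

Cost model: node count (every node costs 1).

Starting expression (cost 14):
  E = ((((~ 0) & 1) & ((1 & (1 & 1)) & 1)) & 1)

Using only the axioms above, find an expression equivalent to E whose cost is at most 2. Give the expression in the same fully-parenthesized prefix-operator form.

step 1: and_true (→) rewrites ((1 & (1 & 1)) & 1) into (1 & (1 & 1)), now ((((~ 0) & 1) & (1 & (1 & 1))) & 1)
step 2: and_true (→) rewrites ((~ 0) & 1) into (~ 0), now (((~ 0) & (1 & (1 & 1))) & 1)
step 3: and_true (→) rewrites (1 & 1) into 1, now (((~ 0) & (1 & 1)) & 1)
step 4: and_true (→) rewrites (((~ 0) & (1 & 1)) & 1) into ((~ 0) & (1 & 1))
step 5: and_true (→) rewrites (1 & 1) into 1, now ((~ 0) & 1)
step 6: and_true (→) rewrites ((~ 0) & 1) into (~ 0), reaching cost 2 (bound 2)

(~ 0)   [cost 2]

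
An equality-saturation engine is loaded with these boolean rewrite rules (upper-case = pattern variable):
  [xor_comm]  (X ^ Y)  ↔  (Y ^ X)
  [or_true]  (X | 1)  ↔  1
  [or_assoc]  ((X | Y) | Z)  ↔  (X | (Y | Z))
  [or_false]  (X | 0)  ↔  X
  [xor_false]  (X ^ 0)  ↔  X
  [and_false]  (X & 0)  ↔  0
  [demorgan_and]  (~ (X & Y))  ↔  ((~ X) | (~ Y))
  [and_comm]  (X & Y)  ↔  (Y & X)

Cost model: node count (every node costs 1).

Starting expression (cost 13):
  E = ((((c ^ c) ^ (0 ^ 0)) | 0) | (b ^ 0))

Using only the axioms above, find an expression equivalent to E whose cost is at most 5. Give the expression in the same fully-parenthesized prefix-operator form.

((c ^ c) | b)   [cost 5]

step 1: or_false (→) rewrites (((c ^ c) ^ (0 ^ 0)) | 0) into ((c ^ c) ^ (0 ^ 0)), now (((c ^ c) ^ (0 ^ 0)) | (b ^ 0))
step 2: xor_false (→) rewrites (0 ^ 0) into 0, now (((c ^ c) ^ 0) | (b ^ 0))
step 3: xor_false (→) rewrites ((c ^ c) ^ 0) into (c ^ c), now ((c ^ c) | (b ^ 0))
step 4: xor_false (→) rewrites (b ^ 0) into b, reaching cost 5 (bound 5)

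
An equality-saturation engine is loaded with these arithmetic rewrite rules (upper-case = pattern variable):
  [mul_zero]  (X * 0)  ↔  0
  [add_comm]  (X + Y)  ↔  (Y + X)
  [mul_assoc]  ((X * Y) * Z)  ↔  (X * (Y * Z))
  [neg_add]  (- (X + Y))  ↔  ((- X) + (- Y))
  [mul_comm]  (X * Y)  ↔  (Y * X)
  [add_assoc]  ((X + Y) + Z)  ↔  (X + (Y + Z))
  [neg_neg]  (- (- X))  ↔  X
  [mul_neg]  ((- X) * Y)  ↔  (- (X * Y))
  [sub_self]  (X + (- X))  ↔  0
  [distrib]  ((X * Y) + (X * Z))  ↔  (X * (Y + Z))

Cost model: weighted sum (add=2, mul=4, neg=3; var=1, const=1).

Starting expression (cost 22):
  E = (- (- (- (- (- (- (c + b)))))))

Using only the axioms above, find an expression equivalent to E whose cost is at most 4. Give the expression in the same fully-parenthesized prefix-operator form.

(b + c)   [cost 4]

(1) (- (- (- (- (- (c + b))))))  =[neg_neg →]=  (- (- (- (c + b))))    ⊢ (- (- (- (- (c + b)))))
(2) (c + b)  =[add_comm →]=  (b + c)    ⊢ (- (- (- (- (b + c)))))
(3) (- (- (- (- (b + c)))))  =[neg_neg →]=  (- (- (b + c)))
(4) (- (- (b + c)))  =[neg_neg →]=  (b + c)    ⊢ cost 4, within 4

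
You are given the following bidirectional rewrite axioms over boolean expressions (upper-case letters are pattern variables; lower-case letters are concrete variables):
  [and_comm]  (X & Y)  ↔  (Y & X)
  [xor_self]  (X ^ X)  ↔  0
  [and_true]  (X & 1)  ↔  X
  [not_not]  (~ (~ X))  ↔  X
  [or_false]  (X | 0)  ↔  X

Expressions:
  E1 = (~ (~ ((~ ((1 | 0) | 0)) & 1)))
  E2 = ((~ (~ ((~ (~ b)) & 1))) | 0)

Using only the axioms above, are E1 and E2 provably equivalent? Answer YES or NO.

The axioms are sound identities: if E1 ↔* E2 then E1 and E2 evaluate identically under any assignment.
Under b=1: E1 evaluates to 0, E2 to 1. Distinct ⇒ no rewrite sequence connects them.

NO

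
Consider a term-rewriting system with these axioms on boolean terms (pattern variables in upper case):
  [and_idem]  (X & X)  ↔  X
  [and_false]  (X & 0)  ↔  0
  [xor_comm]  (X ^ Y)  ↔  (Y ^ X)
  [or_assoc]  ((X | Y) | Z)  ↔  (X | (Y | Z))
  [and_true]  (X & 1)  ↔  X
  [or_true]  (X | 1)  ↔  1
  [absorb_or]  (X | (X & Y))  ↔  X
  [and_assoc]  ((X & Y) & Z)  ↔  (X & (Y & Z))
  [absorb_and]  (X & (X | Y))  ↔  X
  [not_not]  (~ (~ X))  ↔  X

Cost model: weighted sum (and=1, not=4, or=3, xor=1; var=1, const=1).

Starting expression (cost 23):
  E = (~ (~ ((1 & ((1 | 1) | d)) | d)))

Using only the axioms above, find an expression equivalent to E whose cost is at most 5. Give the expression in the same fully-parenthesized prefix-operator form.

(1 | d)   [cost 5]

1. [or_true →] (1 | 1)  →  1;  E = (~ (~ ((1 & (1 | d)) | d)))
2. [absorb_and →] (1 & (1 | d))  →  1;  E = (~ (~ (1 | d)))
3. [not_not →] (~ (~ (1 | d)))  →  (1 | d);  cost 5 ≤ 5, done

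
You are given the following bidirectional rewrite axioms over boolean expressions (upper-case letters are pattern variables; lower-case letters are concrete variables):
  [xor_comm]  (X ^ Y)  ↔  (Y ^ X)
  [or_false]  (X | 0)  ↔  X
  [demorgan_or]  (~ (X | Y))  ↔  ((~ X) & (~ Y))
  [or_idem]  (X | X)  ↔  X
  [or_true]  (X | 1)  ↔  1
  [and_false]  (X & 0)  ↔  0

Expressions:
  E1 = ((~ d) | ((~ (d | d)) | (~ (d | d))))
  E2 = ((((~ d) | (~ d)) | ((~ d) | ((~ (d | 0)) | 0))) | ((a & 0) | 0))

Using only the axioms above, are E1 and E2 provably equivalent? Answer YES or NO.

step 1: or_idem (→) rewrites ((~ (d | d)) | (~ (d | d))) into (~ (d | d)), now ((~ d) | (~ (d | d)))
step 2: or_idem (→) rewrites (d | d) into d, now ((~ d) | (~ d))
step 3: or_idem (→) rewrites ((~ d) | (~ d)) into (~ d)
step 4: or_false (←) rewrites (~ d) into ((~ d) | 0)
step 5: and_false (←) rewrites 0 into (a & 0), now ((~ d) | (a & 0))
step 6: or_idem (←) rewrites (~ d) into ((~ d) | (~ d)), now (((~ d) | (~ d)) | (a & 0))
step 7: or_false (←) rewrites (a & 0) into ((a & 0) | 0), now (((~ d) | (~ d)) | ((a & 0) | 0))
step 8: or_idem (←) rewrites ((~ d) | (~ d)) into (((~ d) | (~ d)) | ((~ d) | (~ d))), now ((((~ d) | (~ d)) | ((~ d) | (~ d))) | ((a & 0) | 0))
step 9: or_false (←) rewrites (~ d) into ((~ d) | 0), now ((((~ d) | (~ d)) | ((~ d) | ((~ d) | 0))) | ((a & 0) | 0))
step 10: or_false (←) rewrites d into (d | 0), which is E2

YES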